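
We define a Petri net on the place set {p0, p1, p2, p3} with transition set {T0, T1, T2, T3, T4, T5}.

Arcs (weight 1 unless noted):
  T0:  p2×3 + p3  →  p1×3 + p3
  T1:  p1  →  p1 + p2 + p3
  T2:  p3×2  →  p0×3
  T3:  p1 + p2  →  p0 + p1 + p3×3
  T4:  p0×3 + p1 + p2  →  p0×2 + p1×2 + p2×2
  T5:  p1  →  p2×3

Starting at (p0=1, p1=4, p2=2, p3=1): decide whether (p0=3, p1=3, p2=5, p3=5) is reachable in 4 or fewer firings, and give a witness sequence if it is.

depth 0: 1 marking
depth 1: 4 markings reached so far
depth 2: 14 markings reached so far
depth 3: 36 markings reached so far
depth 4: 82 markings reached so far
target is not among the 82 markings reachable within 4 steps

NO — not reachable within 4 firings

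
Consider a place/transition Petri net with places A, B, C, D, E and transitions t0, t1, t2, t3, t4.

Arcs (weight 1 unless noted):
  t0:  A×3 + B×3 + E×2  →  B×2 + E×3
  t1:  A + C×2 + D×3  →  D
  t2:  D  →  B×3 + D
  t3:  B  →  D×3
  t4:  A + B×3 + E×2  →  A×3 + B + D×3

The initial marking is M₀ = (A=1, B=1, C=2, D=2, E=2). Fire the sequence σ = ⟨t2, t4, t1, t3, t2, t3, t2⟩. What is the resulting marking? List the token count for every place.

(A=2, B=6, C=0, D=9, E=0)

step 1: fire t2:  (A=1, B=1, C=2, D=2, E=2) → (A=1, B=4, C=2, D=2, E=2)
step 2: fire t4:  (A=1, B=4, C=2, D=2, E=2) → (A=3, B=2, C=2, D=5, E=0)
step 3: fire t1:  (A=3, B=2, C=2, D=5, E=0) → (A=2, B=2, C=0, D=3, E=0)
step 4: fire t3:  (A=2, B=2, C=0, D=3, E=0) → (A=2, B=1, C=0, D=6, E=0)
step 5: fire t2:  (A=2, B=1, C=0, D=6, E=0) → (A=2, B=4, C=0, D=6, E=0)
step 6: fire t3:  (A=2, B=4, C=0, D=6, E=0) → (A=2, B=3, C=0, D=9, E=0)
step 7: fire t2:  (A=2, B=3, C=0, D=9, E=0) → (A=2, B=6, C=0, D=9, E=0)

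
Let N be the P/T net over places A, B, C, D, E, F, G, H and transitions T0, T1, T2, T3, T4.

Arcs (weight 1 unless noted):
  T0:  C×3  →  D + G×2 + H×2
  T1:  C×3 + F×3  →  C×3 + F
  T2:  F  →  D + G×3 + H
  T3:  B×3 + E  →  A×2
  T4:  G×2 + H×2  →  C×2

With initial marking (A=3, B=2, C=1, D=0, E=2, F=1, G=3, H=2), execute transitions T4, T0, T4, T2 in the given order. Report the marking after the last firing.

(A=3, B=2, C=2, D=2, E=2, F=0, G=4, H=1)

step 1: fire T4:  (A=3, B=2, C=1, D=0, E=2, F=1, G=3, H=2) → (A=3, B=2, C=3, D=0, E=2, F=1, G=1, H=0)
step 2: fire T0:  (A=3, B=2, C=3, D=0, E=2, F=1, G=1, H=0) → (A=3, B=2, C=0, D=1, E=2, F=1, G=3, H=2)
step 3: fire T4:  (A=3, B=2, C=0, D=1, E=2, F=1, G=3, H=2) → (A=3, B=2, C=2, D=1, E=2, F=1, G=1, H=0)
step 4: fire T2:  (A=3, B=2, C=2, D=1, E=2, F=1, G=1, H=0) → (A=3, B=2, C=2, D=2, E=2, F=0, G=4, H=1)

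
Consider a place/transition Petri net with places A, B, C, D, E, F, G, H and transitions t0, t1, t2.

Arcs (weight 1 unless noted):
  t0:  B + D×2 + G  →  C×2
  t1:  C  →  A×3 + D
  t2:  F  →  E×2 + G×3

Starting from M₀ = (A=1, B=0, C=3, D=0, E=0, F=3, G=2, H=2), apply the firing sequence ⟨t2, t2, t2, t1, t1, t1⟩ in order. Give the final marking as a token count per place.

step 1: fire t2:  (A=1, B=0, C=3, D=0, E=0, F=3, G=2, H=2) → (A=1, B=0, C=3, D=0, E=2, F=2, G=5, H=2)
step 2: fire t2:  (A=1, B=0, C=3, D=0, E=2, F=2, G=5, H=2) → (A=1, B=0, C=3, D=0, E=4, F=1, G=8, H=2)
step 3: fire t2:  (A=1, B=0, C=3, D=0, E=4, F=1, G=8, H=2) → (A=1, B=0, C=3, D=0, E=6, F=0, G=11, H=2)
step 4: fire t1:  (A=1, B=0, C=3, D=0, E=6, F=0, G=11, H=2) → (A=4, B=0, C=2, D=1, E=6, F=0, G=11, H=2)
step 5: fire t1:  (A=4, B=0, C=2, D=1, E=6, F=0, G=11, H=2) → (A=7, B=0, C=1, D=2, E=6, F=0, G=11, H=2)
step 6: fire t1:  (A=7, B=0, C=1, D=2, E=6, F=0, G=11, H=2) → (A=10, B=0, C=0, D=3, E=6, F=0, G=11, H=2)

(A=10, B=0, C=0, D=3, E=6, F=0, G=11, H=2)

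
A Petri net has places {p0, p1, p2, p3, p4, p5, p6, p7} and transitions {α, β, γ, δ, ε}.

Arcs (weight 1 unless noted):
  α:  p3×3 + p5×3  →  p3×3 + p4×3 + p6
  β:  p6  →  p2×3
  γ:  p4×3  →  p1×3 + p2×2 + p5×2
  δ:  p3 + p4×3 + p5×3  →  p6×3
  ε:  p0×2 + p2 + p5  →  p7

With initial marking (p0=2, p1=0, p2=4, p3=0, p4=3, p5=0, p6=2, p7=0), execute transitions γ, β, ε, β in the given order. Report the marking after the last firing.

step 1: fire γ:  (p0=2, p1=0, p2=4, p3=0, p4=3, p5=0, p6=2, p7=0) → (p0=2, p1=3, p2=6, p3=0, p4=0, p5=2, p6=2, p7=0)
step 2: fire β:  (p0=2, p1=3, p2=6, p3=0, p4=0, p5=2, p6=2, p7=0) → (p0=2, p1=3, p2=9, p3=0, p4=0, p5=2, p6=1, p7=0)
step 3: fire ε:  (p0=2, p1=3, p2=9, p3=0, p4=0, p5=2, p6=1, p7=0) → (p0=0, p1=3, p2=8, p3=0, p4=0, p5=1, p6=1, p7=1)
step 4: fire β:  (p0=0, p1=3, p2=8, p3=0, p4=0, p5=1, p6=1, p7=1) → (p0=0, p1=3, p2=11, p3=0, p4=0, p5=1, p6=0, p7=1)

(p0=0, p1=3, p2=11, p3=0, p4=0, p5=1, p6=0, p7=1)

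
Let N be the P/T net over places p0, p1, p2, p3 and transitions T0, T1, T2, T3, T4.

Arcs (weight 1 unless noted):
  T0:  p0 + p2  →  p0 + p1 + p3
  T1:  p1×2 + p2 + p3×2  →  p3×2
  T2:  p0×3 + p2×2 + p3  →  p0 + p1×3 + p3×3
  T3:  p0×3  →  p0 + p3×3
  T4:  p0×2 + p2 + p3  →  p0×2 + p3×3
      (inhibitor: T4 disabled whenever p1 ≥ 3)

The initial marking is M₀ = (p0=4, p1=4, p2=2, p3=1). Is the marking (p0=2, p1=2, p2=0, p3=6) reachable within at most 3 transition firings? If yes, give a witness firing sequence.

step 1: fire T3:  (p0=4, p1=4, p2=2, p3=1) → (p0=2, p1=4, p2=2, p3=4)
step 2: fire T1:  (p0=2, p1=4, p2=2, p3=4) → (p0=2, p1=2, p2=1, p3=4)
step 3: fire T4:  (p0=2, p1=2, p2=1, p3=4) → (p0=2, p1=2, p2=0, p3=6)

YES — reachable via ⟨T3, T1, T4⟩ (3 firings)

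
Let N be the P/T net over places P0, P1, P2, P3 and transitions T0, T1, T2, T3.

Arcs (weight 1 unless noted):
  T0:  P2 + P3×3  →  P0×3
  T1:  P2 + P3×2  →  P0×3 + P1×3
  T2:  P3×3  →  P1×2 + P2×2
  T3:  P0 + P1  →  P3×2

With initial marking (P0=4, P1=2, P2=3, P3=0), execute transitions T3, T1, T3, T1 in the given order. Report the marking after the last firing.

step 1: fire T3:  (P0=4, P1=2, P2=3, P3=0) → (P0=3, P1=1, P2=3, P3=2)
step 2: fire T1:  (P0=3, P1=1, P2=3, P3=2) → (P0=6, P1=4, P2=2, P3=0)
step 3: fire T3:  (P0=6, P1=4, P2=2, P3=0) → (P0=5, P1=3, P2=2, P3=2)
step 4: fire T1:  (P0=5, P1=3, P2=2, P3=2) → (P0=8, P1=6, P2=1, P3=0)

(P0=8, P1=6, P2=1, P3=0)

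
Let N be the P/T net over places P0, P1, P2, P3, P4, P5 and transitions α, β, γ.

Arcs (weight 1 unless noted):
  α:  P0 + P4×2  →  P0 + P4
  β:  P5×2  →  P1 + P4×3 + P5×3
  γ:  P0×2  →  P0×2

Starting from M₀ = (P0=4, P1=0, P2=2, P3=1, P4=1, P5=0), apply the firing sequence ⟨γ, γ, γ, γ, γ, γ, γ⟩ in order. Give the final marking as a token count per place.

step 1: fire γ:  (P0=4, P1=0, P2=2, P3=1, P4=1, P5=0) → (P0=4, P1=0, P2=2, P3=1, P4=1, P5=0)
step 2: fire γ:  (P0=4, P1=0, P2=2, P3=1, P4=1, P5=0) → (P0=4, P1=0, P2=2, P3=1, P4=1, P5=0)
step 3: fire γ:  (P0=4, P1=0, P2=2, P3=1, P4=1, P5=0) → (P0=4, P1=0, P2=2, P3=1, P4=1, P5=0)
step 4: fire γ:  (P0=4, P1=0, P2=2, P3=1, P4=1, P5=0) → (P0=4, P1=0, P2=2, P3=1, P4=1, P5=0)
step 5: fire γ:  (P0=4, P1=0, P2=2, P3=1, P4=1, P5=0) → (P0=4, P1=0, P2=2, P3=1, P4=1, P5=0)
step 6: fire γ:  (P0=4, P1=0, P2=2, P3=1, P4=1, P5=0) → (P0=4, P1=0, P2=2, P3=1, P4=1, P5=0)
step 7: fire γ:  (P0=4, P1=0, P2=2, P3=1, P4=1, P5=0) → (P0=4, P1=0, P2=2, P3=1, P4=1, P5=0)

(P0=4, P1=0, P2=2, P3=1, P4=1, P5=0)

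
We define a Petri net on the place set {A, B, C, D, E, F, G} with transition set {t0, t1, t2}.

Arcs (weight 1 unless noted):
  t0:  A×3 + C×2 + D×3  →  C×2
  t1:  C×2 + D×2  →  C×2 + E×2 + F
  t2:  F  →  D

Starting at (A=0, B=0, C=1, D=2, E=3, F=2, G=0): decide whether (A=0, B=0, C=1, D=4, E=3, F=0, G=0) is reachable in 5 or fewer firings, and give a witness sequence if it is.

YES — reachable via ⟨t2, t2⟩ (2 firings)

step 1: fire t2:  (A=0, B=0, C=1, D=2, E=3, F=2, G=0) → (A=0, B=0, C=1, D=3, E=3, F=1, G=0)
step 2: fire t2:  (A=0, B=0, C=1, D=3, E=3, F=1, G=0) → (A=0, B=0, C=1, D=4, E=3, F=0, G=0)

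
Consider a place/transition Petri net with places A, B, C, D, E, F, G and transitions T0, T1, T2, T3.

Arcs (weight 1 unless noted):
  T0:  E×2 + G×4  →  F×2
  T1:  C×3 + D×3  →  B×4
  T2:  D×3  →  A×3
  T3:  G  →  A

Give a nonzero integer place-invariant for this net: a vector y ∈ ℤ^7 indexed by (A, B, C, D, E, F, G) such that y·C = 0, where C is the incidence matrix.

y = (A:0, B:3, C:4, D:0, E:0, F:0, G:0)

Incidence matrix C (rows=places, cols=transitions):
       T0   T1   T2   T3
    A   0    0    3    1
    B   0    4    0    0
    C   0   -3    0    0
    D   0   -3   -3    0
    E  -2    0    0    0
    F   2    0    0    0
    G  -4    0    0   -1

Candidate y = [0, 3, 4, 0, 0, 0, 0]; check y·C column-wise:
  col T0: 3·0 + 4·0 + 0·-2 + 0·2 + 0·-4 = 0
  col T1: 3·4 + 4·-3 + 0·-3 = 0
  col T2: 0·3 + 3·0 + 4·0 + 0·-3 = 0
  col T3: 0·1 + 3·0 + 4·0 + 0·-1 = 0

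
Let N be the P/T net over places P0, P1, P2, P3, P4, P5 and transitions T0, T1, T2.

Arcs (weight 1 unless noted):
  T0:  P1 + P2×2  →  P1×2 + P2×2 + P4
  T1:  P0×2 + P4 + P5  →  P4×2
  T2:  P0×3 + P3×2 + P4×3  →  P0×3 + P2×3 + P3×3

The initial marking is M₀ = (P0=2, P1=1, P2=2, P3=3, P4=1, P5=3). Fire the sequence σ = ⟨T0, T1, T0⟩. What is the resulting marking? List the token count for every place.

step 1: fire T0:  (P0=2, P1=1, P2=2, P3=3, P4=1, P5=3) → (P0=2, P1=2, P2=2, P3=3, P4=2, P5=3)
step 2: fire T1:  (P0=2, P1=2, P2=2, P3=3, P4=2, P5=3) → (P0=0, P1=2, P2=2, P3=3, P4=3, P5=2)
step 3: fire T0:  (P0=0, P1=2, P2=2, P3=3, P4=3, P5=2) → (P0=0, P1=3, P2=2, P3=3, P4=4, P5=2)

(P0=0, P1=3, P2=2, P3=3, P4=4, P5=2)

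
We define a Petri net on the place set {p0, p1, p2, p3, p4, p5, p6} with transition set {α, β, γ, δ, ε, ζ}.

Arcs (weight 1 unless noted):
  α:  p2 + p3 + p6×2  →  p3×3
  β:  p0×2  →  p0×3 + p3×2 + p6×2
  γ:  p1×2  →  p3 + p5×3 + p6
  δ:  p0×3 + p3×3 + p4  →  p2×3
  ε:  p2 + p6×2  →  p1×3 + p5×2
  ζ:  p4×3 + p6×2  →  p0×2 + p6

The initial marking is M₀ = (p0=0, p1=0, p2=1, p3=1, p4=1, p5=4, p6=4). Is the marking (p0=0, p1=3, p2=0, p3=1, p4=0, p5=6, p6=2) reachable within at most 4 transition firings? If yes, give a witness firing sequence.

NO — not reachable within 4 firings

depth 0: 1 marking
depth 1: 3 markings reached so far
depth 2: 4 markings reached so far
depth 3: 4 markings reached so far
(frontier empty at depth 3; search complete)
target is not among the 4 markings reachable within 4 steps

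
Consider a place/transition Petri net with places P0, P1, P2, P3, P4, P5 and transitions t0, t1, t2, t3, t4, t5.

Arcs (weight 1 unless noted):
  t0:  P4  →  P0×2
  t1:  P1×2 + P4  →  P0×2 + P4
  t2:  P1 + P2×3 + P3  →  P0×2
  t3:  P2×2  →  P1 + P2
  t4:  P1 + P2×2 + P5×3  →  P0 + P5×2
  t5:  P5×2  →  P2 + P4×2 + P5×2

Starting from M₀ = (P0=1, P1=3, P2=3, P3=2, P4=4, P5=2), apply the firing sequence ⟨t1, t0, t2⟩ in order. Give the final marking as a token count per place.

step 1: fire t1:  (P0=1, P1=3, P2=3, P3=2, P4=4, P5=2) → (P0=3, P1=1, P2=3, P3=2, P4=4, P5=2)
step 2: fire t0:  (P0=3, P1=1, P2=3, P3=2, P4=4, P5=2) → (P0=5, P1=1, P2=3, P3=2, P4=3, P5=2)
step 3: fire t2:  (P0=5, P1=1, P2=3, P3=2, P4=3, P5=2) → (P0=7, P1=0, P2=0, P3=1, P4=3, P5=2)

(P0=7, P1=0, P2=0, P3=1, P4=3, P5=2)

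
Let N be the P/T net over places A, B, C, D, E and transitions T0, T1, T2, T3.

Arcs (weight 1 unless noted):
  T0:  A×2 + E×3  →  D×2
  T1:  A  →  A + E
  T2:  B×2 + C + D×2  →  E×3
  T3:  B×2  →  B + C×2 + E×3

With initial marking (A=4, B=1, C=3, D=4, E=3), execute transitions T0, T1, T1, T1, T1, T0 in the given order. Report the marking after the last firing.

step 1: fire T0:  (A=4, B=1, C=3, D=4, E=3) → (A=2, B=1, C=3, D=6, E=0)
step 2: fire T1:  (A=2, B=1, C=3, D=6, E=0) → (A=2, B=1, C=3, D=6, E=1)
step 3: fire T1:  (A=2, B=1, C=3, D=6, E=1) → (A=2, B=1, C=3, D=6, E=2)
step 4: fire T1:  (A=2, B=1, C=3, D=6, E=2) → (A=2, B=1, C=3, D=6, E=3)
step 5: fire T1:  (A=2, B=1, C=3, D=6, E=3) → (A=2, B=1, C=3, D=6, E=4)
step 6: fire T0:  (A=2, B=1, C=3, D=6, E=4) → (A=0, B=1, C=3, D=8, E=1)

(A=0, B=1, C=3, D=8, E=1)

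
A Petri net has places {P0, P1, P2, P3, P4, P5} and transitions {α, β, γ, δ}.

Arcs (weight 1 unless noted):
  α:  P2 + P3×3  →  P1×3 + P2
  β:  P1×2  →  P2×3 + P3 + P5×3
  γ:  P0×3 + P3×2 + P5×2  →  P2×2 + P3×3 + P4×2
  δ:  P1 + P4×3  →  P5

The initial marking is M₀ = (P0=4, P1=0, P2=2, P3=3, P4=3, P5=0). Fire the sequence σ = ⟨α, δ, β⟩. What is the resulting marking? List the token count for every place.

(P0=4, P1=0, P2=5, P3=1, P4=0, P5=4)

step 1: fire α:  (P0=4, P1=0, P2=2, P3=3, P4=3, P5=0) → (P0=4, P1=3, P2=2, P3=0, P4=3, P5=0)
step 2: fire δ:  (P0=4, P1=3, P2=2, P3=0, P4=3, P5=0) → (P0=4, P1=2, P2=2, P3=0, P4=0, P5=1)
step 3: fire β:  (P0=4, P1=2, P2=2, P3=0, P4=0, P5=1) → (P0=4, P1=0, P2=5, P3=1, P4=0, P5=4)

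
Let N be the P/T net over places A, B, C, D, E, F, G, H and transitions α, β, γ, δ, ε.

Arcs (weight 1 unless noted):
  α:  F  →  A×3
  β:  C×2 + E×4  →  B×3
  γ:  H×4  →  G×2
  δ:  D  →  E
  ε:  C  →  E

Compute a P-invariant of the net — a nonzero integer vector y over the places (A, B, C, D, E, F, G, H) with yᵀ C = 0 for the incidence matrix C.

y = (A:0, B:2, C:1, D:1, E:1, F:0, G:0, H:0)

Incidence matrix C (rows=places, cols=transitions):
        α    β    γ    δ    ε
    A   3    0    0    0    0
    B   0    3    0    0    0
    C   0   -2    0    0   -1
    D   0    0    0   -1    0
    E   0   -4    0    1    1
    F  -1    0    0    0    0
    G   0    0    2    0    0
    H   0    0   -4    0    0

Candidate y = [0, 2, 1, 1, 1, 0, 0, 0]; check y·C column-wise:
  col α: 0·3 + 2·0 + 1·0 + 1·0 + 1·0 + 0·-1 = 0
  col β: 2·3 + 1·-2 + 1·0 + 1·-4 = 0
  col γ: 2·0 + 1·0 + 1·0 + 1·0 + 0·2 + 0·-4 = 0
  col δ: 2·0 + 1·0 + 1·-1 + 1·1 = 0
  col ε: 2·0 + 1·-1 + 1·0 + 1·1 = 0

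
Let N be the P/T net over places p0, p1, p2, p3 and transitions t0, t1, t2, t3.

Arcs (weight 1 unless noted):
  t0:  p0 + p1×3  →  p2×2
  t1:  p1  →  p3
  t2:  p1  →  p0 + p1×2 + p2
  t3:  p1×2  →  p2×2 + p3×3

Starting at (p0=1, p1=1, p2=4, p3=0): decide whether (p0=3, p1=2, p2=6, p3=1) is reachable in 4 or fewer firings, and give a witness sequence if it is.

step 1: fire t2:  (p0=1, p1=1, p2=4, p3=0) → (p0=2, p1=2, p2=5, p3=0)
step 2: fire t1:  (p0=2, p1=2, p2=5, p3=0) → (p0=2, p1=1, p2=5, p3=1)
step 3: fire t2:  (p0=2, p1=1, p2=5, p3=1) → (p0=3, p1=2, p2=6, p3=1)

YES — reachable via ⟨t2, t1, t2⟩ (3 firings)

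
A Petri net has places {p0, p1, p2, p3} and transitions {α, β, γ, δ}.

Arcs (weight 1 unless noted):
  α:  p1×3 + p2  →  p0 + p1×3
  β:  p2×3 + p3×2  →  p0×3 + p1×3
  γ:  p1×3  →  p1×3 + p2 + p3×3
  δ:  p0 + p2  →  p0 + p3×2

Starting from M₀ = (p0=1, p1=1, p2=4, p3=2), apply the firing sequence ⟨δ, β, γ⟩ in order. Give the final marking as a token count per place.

(p0=4, p1=4, p2=1, p3=5)

step 1: fire δ:  (p0=1, p1=1, p2=4, p3=2) → (p0=1, p1=1, p2=3, p3=4)
step 2: fire β:  (p0=1, p1=1, p2=3, p3=4) → (p0=4, p1=4, p2=0, p3=2)
step 3: fire γ:  (p0=4, p1=4, p2=0, p3=2) → (p0=4, p1=4, p2=1, p3=5)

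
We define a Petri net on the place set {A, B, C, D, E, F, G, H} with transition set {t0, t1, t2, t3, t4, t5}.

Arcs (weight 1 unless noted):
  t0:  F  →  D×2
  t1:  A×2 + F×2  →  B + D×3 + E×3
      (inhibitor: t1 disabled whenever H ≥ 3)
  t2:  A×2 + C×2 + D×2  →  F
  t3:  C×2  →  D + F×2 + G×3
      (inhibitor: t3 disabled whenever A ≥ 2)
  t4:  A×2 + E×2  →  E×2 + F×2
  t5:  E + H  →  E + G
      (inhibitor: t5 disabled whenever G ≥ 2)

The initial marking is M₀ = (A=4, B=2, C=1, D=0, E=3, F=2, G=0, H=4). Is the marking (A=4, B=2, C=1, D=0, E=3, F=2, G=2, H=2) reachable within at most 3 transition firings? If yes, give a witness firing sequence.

step 1: fire t5:  (A=4, B=2, C=1, D=0, E=3, F=2, G=0, H=4) → (A=4, B=2, C=1, D=0, E=3, F=2, G=1, H=3)
step 2: fire t5:  (A=4, B=2, C=1, D=0, E=3, F=2, G=1, H=3) → (A=4, B=2, C=1, D=0, E=3, F=2, G=2, H=2)

YES — reachable via ⟨t5, t5⟩ (2 firings)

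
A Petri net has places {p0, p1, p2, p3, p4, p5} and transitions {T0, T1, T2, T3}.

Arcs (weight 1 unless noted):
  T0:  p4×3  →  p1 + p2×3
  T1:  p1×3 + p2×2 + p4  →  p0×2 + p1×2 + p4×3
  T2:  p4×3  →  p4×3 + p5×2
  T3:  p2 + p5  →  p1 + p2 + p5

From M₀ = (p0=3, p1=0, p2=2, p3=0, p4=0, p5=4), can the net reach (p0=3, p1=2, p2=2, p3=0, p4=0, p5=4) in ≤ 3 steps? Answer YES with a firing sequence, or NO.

step 1: fire T3:  (p0=3, p1=0, p2=2, p3=0, p4=0, p5=4) → (p0=3, p1=1, p2=2, p3=0, p4=0, p5=4)
step 2: fire T3:  (p0=3, p1=1, p2=2, p3=0, p4=0, p5=4) → (p0=3, p1=2, p2=2, p3=0, p4=0, p5=4)

YES — reachable via ⟨T3, T3⟩ (2 firings)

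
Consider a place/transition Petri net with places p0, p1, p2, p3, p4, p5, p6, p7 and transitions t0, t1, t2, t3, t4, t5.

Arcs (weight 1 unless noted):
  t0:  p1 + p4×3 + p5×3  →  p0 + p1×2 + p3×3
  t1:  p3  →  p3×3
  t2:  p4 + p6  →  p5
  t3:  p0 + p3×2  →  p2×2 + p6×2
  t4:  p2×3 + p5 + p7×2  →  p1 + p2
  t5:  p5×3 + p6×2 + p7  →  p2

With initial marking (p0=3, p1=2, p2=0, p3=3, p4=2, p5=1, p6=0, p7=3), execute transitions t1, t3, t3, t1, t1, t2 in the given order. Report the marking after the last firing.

step 1: fire t1:  (p0=3, p1=2, p2=0, p3=3, p4=2, p5=1, p6=0, p7=3) → (p0=3, p1=2, p2=0, p3=5, p4=2, p5=1, p6=0, p7=3)
step 2: fire t3:  (p0=3, p1=2, p2=0, p3=5, p4=2, p5=1, p6=0, p7=3) → (p0=2, p1=2, p2=2, p3=3, p4=2, p5=1, p6=2, p7=3)
step 3: fire t3:  (p0=2, p1=2, p2=2, p3=3, p4=2, p5=1, p6=2, p7=3) → (p0=1, p1=2, p2=4, p3=1, p4=2, p5=1, p6=4, p7=3)
step 4: fire t1:  (p0=1, p1=2, p2=4, p3=1, p4=2, p5=1, p6=4, p7=3) → (p0=1, p1=2, p2=4, p3=3, p4=2, p5=1, p6=4, p7=3)
step 5: fire t1:  (p0=1, p1=2, p2=4, p3=3, p4=2, p5=1, p6=4, p7=3) → (p0=1, p1=2, p2=4, p3=5, p4=2, p5=1, p6=4, p7=3)
step 6: fire t2:  (p0=1, p1=2, p2=4, p3=5, p4=2, p5=1, p6=4, p7=3) → (p0=1, p1=2, p2=4, p3=5, p4=1, p5=2, p6=3, p7=3)

(p0=1, p1=2, p2=4, p3=5, p4=1, p5=2, p6=3, p7=3)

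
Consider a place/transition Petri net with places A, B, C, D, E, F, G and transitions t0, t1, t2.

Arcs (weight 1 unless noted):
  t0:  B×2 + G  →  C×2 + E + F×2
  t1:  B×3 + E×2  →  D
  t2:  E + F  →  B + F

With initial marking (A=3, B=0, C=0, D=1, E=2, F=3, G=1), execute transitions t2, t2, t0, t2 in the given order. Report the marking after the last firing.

(A=3, B=1, C=2, D=1, E=0, F=5, G=0)

step 1: fire t2:  (A=3, B=0, C=0, D=1, E=2, F=3, G=1) → (A=3, B=1, C=0, D=1, E=1, F=3, G=1)
step 2: fire t2:  (A=3, B=1, C=0, D=1, E=1, F=3, G=1) → (A=3, B=2, C=0, D=1, E=0, F=3, G=1)
step 3: fire t0:  (A=3, B=2, C=0, D=1, E=0, F=3, G=1) → (A=3, B=0, C=2, D=1, E=1, F=5, G=0)
step 4: fire t2:  (A=3, B=0, C=2, D=1, E=1, F=5, G=0) → (A=3, B=1, C=2, D=1, E=0, F=5, G=0)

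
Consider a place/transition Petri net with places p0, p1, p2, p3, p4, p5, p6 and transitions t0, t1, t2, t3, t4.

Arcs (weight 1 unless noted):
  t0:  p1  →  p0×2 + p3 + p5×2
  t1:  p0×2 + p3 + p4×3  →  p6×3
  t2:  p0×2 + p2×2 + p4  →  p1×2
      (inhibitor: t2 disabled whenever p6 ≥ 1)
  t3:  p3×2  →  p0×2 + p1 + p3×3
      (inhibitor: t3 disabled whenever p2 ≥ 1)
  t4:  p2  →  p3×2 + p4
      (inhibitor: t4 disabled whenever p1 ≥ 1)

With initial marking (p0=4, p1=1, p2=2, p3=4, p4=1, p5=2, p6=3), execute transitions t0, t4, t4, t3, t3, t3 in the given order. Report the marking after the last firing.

(p0=12, p1=3, p2=0, p3=12, p4=3, p5=4, p6=3)

step 1: fire t0:  (p0=4, p1=1, p2=2, p3=4, p4=1, p5=2, p6=3) → (p0=6, p1=0, p2=2, p3=5, p4=1, p5=4, p6=3)
step 2: fire t4:  (p0=6, p1=0, p2=2, p3=5, p4=1, p5=4, p6=3) → (p0=6, p1=0, p2=1, p3=7, p4=2, p5=4, p6=3)
step 3: fire t4:  (p0=6, p1=0, p2=1, p3=7, p4=2, p5=4, p6=3) → (p0=6, p1=0, p2=0, p3=9, p4=3, p5=4, p6=3)
step 4: fire t3:  (p0=6, p1=0, p2=0, p3=9, p4=3, p5=4, p6=3) → (p0=8, p1=1, p2=0, p3=10, p4=3, p5=4, p6=3)
step 5: fire t3:  (p0=8, p1=1, p2=0, p3=10, p4=3, p5=4, p6=3) → (p0=10, p1=2, p2=0, p3=11, p4=3, p5=4, p6=3)
step 6: fire t3:  (p0=10, p1=2, p2=0, p3=11, p4=3, p5=4, p6=3) → (p0=12, p1=3, p2=0, p3=12, p4=3, p5=4, p6=3)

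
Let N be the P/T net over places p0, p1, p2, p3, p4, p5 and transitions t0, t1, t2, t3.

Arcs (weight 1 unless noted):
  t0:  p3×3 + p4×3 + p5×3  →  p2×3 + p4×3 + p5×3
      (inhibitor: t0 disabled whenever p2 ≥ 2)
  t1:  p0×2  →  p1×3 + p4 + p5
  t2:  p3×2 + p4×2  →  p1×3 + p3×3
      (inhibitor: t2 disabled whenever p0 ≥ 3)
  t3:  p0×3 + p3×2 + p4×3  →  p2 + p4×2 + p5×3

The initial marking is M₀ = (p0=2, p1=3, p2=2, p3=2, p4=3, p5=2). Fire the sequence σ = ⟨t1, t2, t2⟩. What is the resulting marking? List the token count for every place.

step 1: fire t1:  (p0=2, p1=3, p2=2, p3=2, p4=3, p5=2) → (p0=0, p1=6, p2=2, p3=2, p4=4, p5=3)
step 2: fire t2:  (p0=0, p1=6, p2=2, p3=2, p4=4, p5=3) → (p0=0, p1=9, p2=2, p3=3, p4=2, p5=3)
step 3: fire t2:  (p0=0, p1=9, p2=2, p3=3, p4=2, p5=3) → (p0=0, p1=12, p2=2, p3=4, p4=0, p5=3)

(p0=0, p1=12, p2=2, p3=4, p4=0, p5=3)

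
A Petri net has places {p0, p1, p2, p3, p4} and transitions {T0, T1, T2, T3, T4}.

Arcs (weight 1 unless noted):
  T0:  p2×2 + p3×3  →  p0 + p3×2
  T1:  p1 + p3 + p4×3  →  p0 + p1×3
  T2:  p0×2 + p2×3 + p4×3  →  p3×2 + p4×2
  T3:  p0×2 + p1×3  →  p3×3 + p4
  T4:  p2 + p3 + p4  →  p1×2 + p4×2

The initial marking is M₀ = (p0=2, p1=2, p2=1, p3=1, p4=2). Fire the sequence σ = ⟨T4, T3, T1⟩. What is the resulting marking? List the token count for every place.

(p0=1, p1=3, p2=0, p3=2, p4=1)

step 1: fire T4:  (p0=2, p1=2, p2=1, p3=1, p4=2) → (p0=2, p1=4, p2=0, p3=0, p4=3)
step 2: fire T3:  (p0=2, p1=4, p2=0, p3=0, p4=3) → (p0=0, p1=1, p2=0, p3=3, p4=4)
step 3: fire T1:  (p0=0, p1=1, p2=0, p3=3, p4=4) → (p0=1, p1=3, p2=0, p3=2, p4=1)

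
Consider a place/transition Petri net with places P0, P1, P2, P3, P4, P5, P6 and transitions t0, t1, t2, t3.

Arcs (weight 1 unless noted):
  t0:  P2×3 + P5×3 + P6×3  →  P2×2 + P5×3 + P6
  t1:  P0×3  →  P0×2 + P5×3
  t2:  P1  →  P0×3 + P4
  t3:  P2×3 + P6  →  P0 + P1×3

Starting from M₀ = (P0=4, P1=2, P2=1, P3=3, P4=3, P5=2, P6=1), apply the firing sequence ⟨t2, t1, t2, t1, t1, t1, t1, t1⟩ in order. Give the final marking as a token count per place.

(P0=4, P1=0, P2=1, P3=3, P4=5, P5=20, P6=1)

step 1: fire t2:  (P0=4, P1=2, P2=1, P3=3, P4=3, P5=2, P6=1) → (P0=7, P1=1, P2=1, P3=3, P4=4, P5=2, P6=1)
step 2: fire t1:  (P0=7, P1=1, P2=1, P3=3, P4=4, P5=2, P6=1) → (P0=6, P1=1, P2=1, P3=3, P4=4, P5=5, P6=1)
step 3: fire t2:  (P0=6, P1=1, P2=1, P3=3, P4=4, P5=5, P6=1) → (P0=9, P1=0, P2=1, P3=3, P4=5, P5=5, P6=1)
step 4: fire t1:  (P0=9, P1=0, P2=1, P3=3, P4=5, P5=5, P6=1) → (P0=8, P1=0, P2=1, P3=3, P4=5, P5=8, P6=1)
step 5: fire t1:  (P0=8, P1=0, P2=1, P3=3, P4=5, P5=8, P6=1) → (P0=7, P1=0, P2=1, P3=3, P4=5, P5=11, P6=1)
step 6: fire t1:  (P0=7, P1=0, P2=1, P3=3, P4=5, P5=11, P6=1) → (P0=6, P1=0, P2=1, P3=3, P4=5, P5=14, P6=1)
step 7: fire t1:  (P0=6, P1=0, P2=1, P3=3, P4=5, P5=14, P6=1) → (P0=5, P1=0, P2=1, P3=3, P4=5, P5=17, P6=1)
step 8: fire t1:  (P0=5, P1=0, P2=1, P3=3, P4=5, P5=17, P6=1) → (P0=4, P1=0, P2=1, P3=3, P4=5, P5=20, P6=1)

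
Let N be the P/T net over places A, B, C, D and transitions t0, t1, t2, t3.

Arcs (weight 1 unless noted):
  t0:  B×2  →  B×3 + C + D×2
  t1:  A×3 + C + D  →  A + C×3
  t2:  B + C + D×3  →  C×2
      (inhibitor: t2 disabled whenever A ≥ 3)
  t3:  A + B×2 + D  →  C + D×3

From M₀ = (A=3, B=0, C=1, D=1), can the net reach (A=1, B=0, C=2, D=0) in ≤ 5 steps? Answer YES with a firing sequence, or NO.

depth 0: 1 marking
depth 1: 2 markings reached so far
depth 2: 2 markings reached so far
(frontier empty at depth 2; search complete)
target is not among the 2 markings reachable within 5 steps

NO — not reachable within 5 firings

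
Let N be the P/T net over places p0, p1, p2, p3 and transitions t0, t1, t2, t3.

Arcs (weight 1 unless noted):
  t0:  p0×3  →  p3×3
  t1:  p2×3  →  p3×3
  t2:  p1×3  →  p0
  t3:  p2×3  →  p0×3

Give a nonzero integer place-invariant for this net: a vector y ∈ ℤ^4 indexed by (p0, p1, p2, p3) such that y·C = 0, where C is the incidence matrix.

Incidence matrix C (rows=places, cols=transitions):
       t0   t1   t2   t3
   p0  -3    0    1    3
   p1   0    0   -3    0
   p2   0   -3    0   -3
   p3   3    3    0    0

Candidate y = [3, 1, 3, 3]; check y·C column-wise:
  col t0: 3·-3 + 1·0 + 3·0 + 3·3 = 0
  col t1: 3·0 + 1·0 + 3·-3 + 3·3 = 0
  col t2: 3·1 + 1·-3 + 3·0 + 3·0 = 0
  col t3: 3·3 + 1·0 + 3·-3 + 3·0 = 0

y = (p0:3, p1:1, p2:3, p3:3)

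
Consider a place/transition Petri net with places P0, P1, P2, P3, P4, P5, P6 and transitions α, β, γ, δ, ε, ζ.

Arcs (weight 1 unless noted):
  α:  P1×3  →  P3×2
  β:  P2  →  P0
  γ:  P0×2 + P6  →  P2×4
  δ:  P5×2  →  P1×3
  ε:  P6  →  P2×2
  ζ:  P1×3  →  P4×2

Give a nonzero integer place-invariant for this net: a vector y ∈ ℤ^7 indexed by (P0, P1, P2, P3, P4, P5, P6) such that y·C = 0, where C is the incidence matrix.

Incidence matrix C (rows=places, cols=transitions):
        α    β    γ    δ    ε    ζ
   P0   0    1   -2    0    0    0
   P1  -3    0    0    3    0   -3
   P2   0   -1    4    0    2    0
   P3   2    0    0    0    0    0
   P4   0    0    0    0    0    2
   P5   0    0    0   -2    0    0
   P6   0    0   -1    0   -1    0

Candidate y = [0, 2, 0, 3, 3, 3, 0]; check y·C column-wise:
  col α: 2·-3 + 3·2 + 3·0 + 3·0 = 0
  col β: 0·1 + 2·0 + 0·-1 + 3·0 + 3·0 + 3·0 = 0
  col γ: 0·-2 + 2·0 + 0·4 + 3·0 + 3·0 + 3·0 + 0·-1 = 0
  col δ: 2·3 + 3·0 + 3·0 + 3·-2 = 0
  col ε: 2·0 + 0·2 + 3·0 + 3·0 + 3·0 + 0·-1 = 0
  col ζ: 2·-3 + 3·0 + 3·2 + 3·0 = 0

y = (P0:0, P1:2, P2:0, P3:3, P4:3, P5:3, P6:0)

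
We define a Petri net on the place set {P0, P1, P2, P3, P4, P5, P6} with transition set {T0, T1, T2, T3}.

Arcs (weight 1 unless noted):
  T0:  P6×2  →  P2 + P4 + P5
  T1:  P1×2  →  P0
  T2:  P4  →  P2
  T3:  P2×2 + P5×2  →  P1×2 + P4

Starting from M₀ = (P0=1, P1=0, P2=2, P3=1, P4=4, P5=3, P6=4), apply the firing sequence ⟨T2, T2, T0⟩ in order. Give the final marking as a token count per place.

step 1: fire T2:  (P0=1, P1=0, P2=2, P3=1, P4=4, P5=3, P6=4) → (P0=1, P1=0, P2=3, P3=1, P4=3, P5=3, P6=4)
step 2: fire T2:  (P0=1, P1=0, P2=3, P3=1, P4=3, P5=3, P6=4) → (P0=1, P1=0, P2=4, P3=1, P4=2, P5=3, P6=4)
step 3: fire T0:  (P0=1, P1=0, P2=4, P3=1, P4=2, P5=3, P6=4) → (P0=1, P1=0, P2=5, P3=1, P4=3, P5=4, P6=2)

(P0=1, P1=0, P2=5, P3=1, P4=3, P5=4, P6=2)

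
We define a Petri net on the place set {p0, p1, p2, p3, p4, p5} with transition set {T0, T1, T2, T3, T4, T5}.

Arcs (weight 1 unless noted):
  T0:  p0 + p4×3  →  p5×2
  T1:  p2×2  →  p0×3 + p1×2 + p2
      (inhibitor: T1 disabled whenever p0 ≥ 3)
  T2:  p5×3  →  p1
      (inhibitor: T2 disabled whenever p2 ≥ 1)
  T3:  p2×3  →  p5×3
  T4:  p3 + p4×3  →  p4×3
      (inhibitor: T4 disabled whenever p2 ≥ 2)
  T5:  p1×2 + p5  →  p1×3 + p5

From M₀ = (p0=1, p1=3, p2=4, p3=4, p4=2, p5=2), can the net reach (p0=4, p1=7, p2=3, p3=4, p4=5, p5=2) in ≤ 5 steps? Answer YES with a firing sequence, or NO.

depth 0: 1 marking
depth 1: 4 markings reached so far
depth 2: 8 markings reached so far
depth 3: 13 markings reached so far
depth 4: 18 markings reached so far
depth 5: 23 markings reached so far
target is not among the 23 markings reachable within 5 steps

NO — not reachable within 5 firings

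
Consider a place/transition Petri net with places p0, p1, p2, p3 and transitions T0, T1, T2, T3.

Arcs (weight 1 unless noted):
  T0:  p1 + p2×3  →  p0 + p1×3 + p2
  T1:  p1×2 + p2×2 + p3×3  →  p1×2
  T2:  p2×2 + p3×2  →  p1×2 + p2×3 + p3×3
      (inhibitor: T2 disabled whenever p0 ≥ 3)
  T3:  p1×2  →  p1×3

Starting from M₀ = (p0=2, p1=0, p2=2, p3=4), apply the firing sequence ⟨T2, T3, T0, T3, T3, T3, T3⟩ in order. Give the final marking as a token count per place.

step 1: fire T2:  (p0=2, p1=0, p2=2, p3=4) → (p0=2, p1=2, p2=3, p3=5)
step 2: fire T3:  (p0=2, p1=2, p2=3, p3=5) → (p0=2, p1=3, p2=3, p3=5)
step 3: fire T0:  (p0=2, p1=3, p2=3, p3=5) → (p0=3, p1=5, p2=1, p3=5)
step 4: fire T3:  (p0=3, p1=5, p2=1, p3=5) → (p0=3, p1=6, p2=1, p3=5)
step 5: fire T3:  (p0=3, p1=6, p2=1, p3=5) → (p0=3, p1=7, p2=1, p3=5)
step 6: fire T3:  (p0=3, p1=7, p2=1, p3=5) → (p0=3, p1=8, p2=1, p3=5)
step 7: fire T3:  (p0=3, p1=8, p2=1, p3=5) → (p0=3, p1=9, p2=1, p3=5)

(p0=3, p1=9, p2=1, p3=5)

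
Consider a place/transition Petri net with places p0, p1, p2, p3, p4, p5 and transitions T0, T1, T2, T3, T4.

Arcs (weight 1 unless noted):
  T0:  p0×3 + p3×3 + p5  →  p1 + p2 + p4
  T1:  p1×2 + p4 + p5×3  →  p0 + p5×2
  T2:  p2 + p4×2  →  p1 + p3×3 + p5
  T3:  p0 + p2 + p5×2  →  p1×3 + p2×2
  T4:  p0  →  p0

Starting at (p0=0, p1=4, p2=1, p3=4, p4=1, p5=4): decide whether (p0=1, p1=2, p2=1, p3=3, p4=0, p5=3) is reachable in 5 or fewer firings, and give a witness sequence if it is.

NO — not reachable within 5 firings

depth 0: 1 marking
depth 1: 2 markings reached so far
depth 2: 3 markings reached so far
depth 3: 3 markings reached so far
(frontier empty at depth 3; search complete)
target is not among the 3 markings reachable within 5 steps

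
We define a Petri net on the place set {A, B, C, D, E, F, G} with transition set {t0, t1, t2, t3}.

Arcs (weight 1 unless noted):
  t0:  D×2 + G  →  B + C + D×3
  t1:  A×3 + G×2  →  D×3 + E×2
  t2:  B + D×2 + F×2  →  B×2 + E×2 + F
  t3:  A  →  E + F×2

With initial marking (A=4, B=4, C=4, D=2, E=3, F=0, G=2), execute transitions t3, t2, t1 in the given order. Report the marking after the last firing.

(A=0, B=5, C=4, D=3, E=8, F=1, G=0)

step 1: fire t3:  (A=4, B=4, C=4, D=2, E=3, F=0, G=2) → (A=3, B=4, C=4, D=2, E=4, F=2, G=2)
step 2: fire t2:  (A=3, B=4, C=4, D=2, E=4, F=2, G=2) → (A=3, B=5, C=4, D=0, E=6, F=1, G=2)
step 3: fire t1:  (A=3, B=5, C=4, D=0, E=6, F=1, G=2) → (A=0, B=5, C=4, D=3, E=8, F=1, G=0)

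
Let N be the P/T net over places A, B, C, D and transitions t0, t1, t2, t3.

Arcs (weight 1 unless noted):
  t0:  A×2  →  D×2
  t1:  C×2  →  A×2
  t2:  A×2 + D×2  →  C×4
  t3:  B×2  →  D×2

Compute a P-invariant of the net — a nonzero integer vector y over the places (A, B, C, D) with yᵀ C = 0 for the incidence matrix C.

y = (A:1, B:1, C:1, D:1)

Incidence matrix C (rows=places, cols=transitions):
       t0   t1   t2   t3
    A  -2    2   -2    0
    B   0    0    0   -2
    C   0   -2    4    0
    D   2    0   -2    2

Candidate y = [1, 1, 1, 1]; check y·C column-wise:
  col t0: 1·-2 + 1·0 + 1·0 + 1·2 = 0
  col t1: 1·2 + 1·0 + 1·-2 + 1·0 = 0
  col t2: 1·-2 + 1·0 + 1·4 + 1·-2 = 0
  col t3: 1·0 + 1·-2 + 1·0 + 1·2 = 0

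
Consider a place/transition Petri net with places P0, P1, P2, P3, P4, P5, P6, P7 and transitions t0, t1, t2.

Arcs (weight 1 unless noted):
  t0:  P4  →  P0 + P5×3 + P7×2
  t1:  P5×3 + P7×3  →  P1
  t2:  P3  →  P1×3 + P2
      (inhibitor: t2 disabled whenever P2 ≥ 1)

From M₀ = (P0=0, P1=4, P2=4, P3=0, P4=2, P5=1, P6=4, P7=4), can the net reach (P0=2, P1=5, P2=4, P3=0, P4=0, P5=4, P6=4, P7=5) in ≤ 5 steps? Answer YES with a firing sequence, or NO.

YES — reachable via ⟨t0, t0, t1⟩ (3 firings)

step 1: fire t0:  (P0=0, P1=4, P2=4, P3=0, P4=2, P5=1, P6=4, P7=4) → (P0=1, P1=4, P2=4, P3=0, P4=1, P5=4, P6=4, P7=6)
step 2: fire t0:  (P0=1, P1=4, P2=4, P3=0, P4=1, P5=4, P6=4, P7=6) → (P0=2, P1=4, P2=4, P3=0, P4=0, P5=7, P6=4, P7=8)
step 3: fire t1:  (P0=2, P1=4, P2=4, P3=0, P4=0, P5=7, P6=4, P7=8) → (P0=2, P1=5, P2=4, P3=0, P4=0, P5=4, P6=4, P7=5)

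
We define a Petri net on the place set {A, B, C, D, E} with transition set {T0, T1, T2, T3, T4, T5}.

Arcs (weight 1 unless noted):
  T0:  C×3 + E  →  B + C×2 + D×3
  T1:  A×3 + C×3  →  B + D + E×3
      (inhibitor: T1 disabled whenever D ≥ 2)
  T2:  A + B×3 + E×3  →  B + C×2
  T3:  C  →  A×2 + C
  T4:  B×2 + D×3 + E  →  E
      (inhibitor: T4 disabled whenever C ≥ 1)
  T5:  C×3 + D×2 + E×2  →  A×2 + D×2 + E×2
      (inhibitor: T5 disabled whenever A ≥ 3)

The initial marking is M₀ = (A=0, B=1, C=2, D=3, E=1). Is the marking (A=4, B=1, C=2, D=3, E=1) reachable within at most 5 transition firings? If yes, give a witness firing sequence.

YES — reachable via ⟨T3, T3⟩ (2 firings)

step 1: fire T3:  (A=0, B=1, C=2, D=3, E=1) → (A=2, B=1, C=2, D=3, E=1)
step 2: fire T3:  (A=2, B=1, C=2, D=3, E=1) → (A=4, B=1, C=2, D=3, E=1)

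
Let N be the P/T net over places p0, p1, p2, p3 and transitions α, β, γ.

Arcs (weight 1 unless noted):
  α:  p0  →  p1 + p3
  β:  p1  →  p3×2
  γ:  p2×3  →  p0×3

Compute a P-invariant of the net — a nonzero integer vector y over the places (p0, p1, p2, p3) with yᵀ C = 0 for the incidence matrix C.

Incidence matrix C (rows=places, cols=transitions):
        α    β    γ
   p0  -1    0    3
   p1   1   -1    0
   p2   0    0   -3
   p3   1    2    0

Candidate y = [3, 2, 3, 1]; check y·C column-wise:
  col α: 3·-1 + 2·1 + 3·0 + 1·1 = 0
  col β: 3·0 + 2·-1 + 3·0 + 1·2 = 0
  col γ: 3·3 + 2·0 + 3·-3 + 1·0 = 0

y = (p0:3, p1:2, p2:3, p3:1)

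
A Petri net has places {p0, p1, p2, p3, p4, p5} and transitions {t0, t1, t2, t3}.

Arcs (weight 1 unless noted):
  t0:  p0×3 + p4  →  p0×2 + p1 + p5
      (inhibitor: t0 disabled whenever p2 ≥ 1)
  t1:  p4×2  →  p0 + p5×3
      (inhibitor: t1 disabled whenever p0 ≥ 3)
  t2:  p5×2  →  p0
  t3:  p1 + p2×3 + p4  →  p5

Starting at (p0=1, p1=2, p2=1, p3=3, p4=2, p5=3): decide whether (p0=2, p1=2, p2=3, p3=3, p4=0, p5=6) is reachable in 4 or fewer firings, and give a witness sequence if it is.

NO — not reachable within 4 firings

depth 0: 1 marking
depth 1: 3 markings reached so far
depth 2: 4 markings reached so far
depth 3: 5 markings reached so far
depth 4: 6 markings reached so far
target is not among the 6 markings reachable within 4 steps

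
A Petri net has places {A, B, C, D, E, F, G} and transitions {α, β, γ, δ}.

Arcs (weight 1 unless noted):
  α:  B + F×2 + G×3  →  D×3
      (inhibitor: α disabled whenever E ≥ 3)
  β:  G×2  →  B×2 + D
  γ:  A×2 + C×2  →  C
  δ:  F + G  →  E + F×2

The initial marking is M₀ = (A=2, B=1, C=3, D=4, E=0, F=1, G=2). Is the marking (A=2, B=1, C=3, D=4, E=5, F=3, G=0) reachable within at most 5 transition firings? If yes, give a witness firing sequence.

NO — not reachable within 5 firings

depth 0: 1 marking
depth 1: 4 markings reached so far
depth 2: 7 markings reached so far
depth 3: 8 markings reached so far
depth 4: 8 markings reached so far
(frontier empty at depth 4; search complete)
target is not among the 8 markings reachable within 5 steps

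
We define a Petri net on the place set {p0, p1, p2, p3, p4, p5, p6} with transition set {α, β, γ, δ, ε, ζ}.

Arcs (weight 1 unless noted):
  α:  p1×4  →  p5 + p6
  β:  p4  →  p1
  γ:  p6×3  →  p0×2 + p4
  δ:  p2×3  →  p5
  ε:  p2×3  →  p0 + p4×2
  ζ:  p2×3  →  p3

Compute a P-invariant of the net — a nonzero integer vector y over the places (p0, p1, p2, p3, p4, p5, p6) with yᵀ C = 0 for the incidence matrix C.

Incidence matrix C (rows=places, cols=transitions):
        α    β    γ    δ    ε    ζ
   p0   0    0    2    0    1    0
   p1  -4    1    0    0    0    0
   p2   0    0    0   -3   -3   -3
   p3   0    0    0    0    0    1
   p4   0   -1    1    0    2    0
   p5   1    0    0    1    0    0
   p6   1    0   -3    0    0    0

Candidate y = [1, 1, 1, 3, 1, 3, 1]; check y·C column-wise:
  col α: 1·0 + 1·-4 + 1·0 + 3·0 + 1·0 + 3·1 + 1·1 = 0
  col β: 1·0 + 1·1 + 1·0 + 3·0 + 1·-1 + 3·0 + 1·0 = 0
  col γ: 1·2 + 1·0 + 1·0 + 3·0 + 1·1 + 3·0 + 1·-3 = 0
  col δ: 1·0 + 1·0 + 1·-3 + 3·0 + 1·0 + 3·1 + 1·0 = 0
  col ε: 1·1 + 1·0 + 1·-3 + 3·0 + 1·2 + 3·0 + 1·0 = 0
  col ζ: 1·0 + 1·0 + 1·-3 + 3·1 + 1·0 + 3·0 + 1·0 = 0

y = (p0:1, p1:1, p2:1, p3:3, p4:1, p5:3, p6:1)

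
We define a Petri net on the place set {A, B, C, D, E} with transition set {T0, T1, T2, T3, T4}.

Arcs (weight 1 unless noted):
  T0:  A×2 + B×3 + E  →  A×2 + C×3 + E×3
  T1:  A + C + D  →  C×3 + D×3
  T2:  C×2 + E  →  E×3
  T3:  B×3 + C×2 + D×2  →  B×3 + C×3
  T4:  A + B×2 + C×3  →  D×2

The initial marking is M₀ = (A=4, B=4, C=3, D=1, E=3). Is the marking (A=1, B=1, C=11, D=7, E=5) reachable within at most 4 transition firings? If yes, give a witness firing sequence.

depth 0: 1 marking
depth 1: 5 markings reached so far
depth 2: 11 markings reached so far
depth 3: 23 markings reached so far
depth 4: 42 markings reached so far
target is not among the 42 markings reachable within 4 steps

NO — not reachable within 4 firings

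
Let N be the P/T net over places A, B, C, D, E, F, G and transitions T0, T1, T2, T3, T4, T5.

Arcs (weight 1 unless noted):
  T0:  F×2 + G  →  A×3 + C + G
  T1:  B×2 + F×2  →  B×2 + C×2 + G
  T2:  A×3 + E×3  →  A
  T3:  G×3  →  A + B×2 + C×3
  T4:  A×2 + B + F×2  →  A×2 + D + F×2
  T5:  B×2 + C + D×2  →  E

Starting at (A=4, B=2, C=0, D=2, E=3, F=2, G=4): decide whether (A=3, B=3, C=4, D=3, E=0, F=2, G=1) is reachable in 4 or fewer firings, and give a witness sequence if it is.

depth 0: 1 marking
depth 1: 6 markings reached so far
depth 2: 18 markings reached so far
depth 3: 33 markings reached so far
depth 4: 46 markings reached so far
target is not among the 46 markings reachable within 4 steps

NO — not reachable within 4 firings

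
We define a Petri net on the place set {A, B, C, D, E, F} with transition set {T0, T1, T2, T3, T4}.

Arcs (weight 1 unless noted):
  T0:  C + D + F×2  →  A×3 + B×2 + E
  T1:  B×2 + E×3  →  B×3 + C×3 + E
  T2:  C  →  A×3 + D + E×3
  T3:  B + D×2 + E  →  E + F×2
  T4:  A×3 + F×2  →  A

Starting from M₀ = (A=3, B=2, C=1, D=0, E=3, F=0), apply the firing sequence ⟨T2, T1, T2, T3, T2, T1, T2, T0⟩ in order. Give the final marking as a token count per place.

(A=18, B=5, C=2, D=1, E=12, F=0)

step 1: fire T2:  (A=3, B=2, C=1, D=0, E=3, F=0) → (A=6, B=2, C=0, D=1, E=6, F=0)
step 2: fire T1:  (A=6, B=2, C=0, D=1, E=6, F=0) → (A=6, B=3, C=3, D=1, E=4, F=0)
step 3: fire T2:  (A=6, B=3, C=3, D=1, E=4, F=0) → (A=9, B=3, C=2, D=2, E=7, F=0)
step 4: fire T3:  (A=9, B=3, C=2, D=2, E=7, F=0) → (A=9, B=2, C=2, D=0, E=7, F=2)
step 5: fire T2:  (A=9, B=2, C=2, D=0, E=7, F=2) → (A=12, B=2, C=1, D=1, E=10, F=2)
step 6: fire T1:  (A=12, B=2, C=1, D=1, E=10, F=2) → (A=12, B=3, C=4, D=1, E=8, F=2)
step 7: fire T2:  (A=12, B=3, C=4, D=1, E=8, F=2) → (A=15, B=3, C=3, D=2, E=11, F=2)
step 8: fire T0:  (A=15, B=3, C=3, D=2, E=11, F=2) → (A=18, B=5, C=2, D=1, E=12, F=0)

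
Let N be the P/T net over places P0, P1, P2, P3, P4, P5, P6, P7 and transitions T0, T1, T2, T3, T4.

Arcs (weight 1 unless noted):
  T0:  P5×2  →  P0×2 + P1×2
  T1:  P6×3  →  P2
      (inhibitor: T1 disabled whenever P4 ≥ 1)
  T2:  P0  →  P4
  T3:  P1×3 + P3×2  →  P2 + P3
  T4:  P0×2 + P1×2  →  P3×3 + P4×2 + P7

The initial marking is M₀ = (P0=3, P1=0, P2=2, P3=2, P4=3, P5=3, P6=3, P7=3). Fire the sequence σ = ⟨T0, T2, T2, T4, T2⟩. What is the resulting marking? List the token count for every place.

(P0=0, P1=0, P2=2, P3=5, P4=8, P5=1, P6=3, P7=4)

step 1: fire T0:  (P0=3, P1=0, P2=2, P3=2, P4=3, P5=3, P6=3, P7=3) → (P0=5, P1=2, P2=2, P3=2, P4=3, P5=1, P6=3, P7=3)
step 2: fire T2:  (P0=5, P1=2, P2=2, P3=2, P4=3, P5=1, P6=3, P7=3) → (P0=4, P1=2, P2=2, P3=2, P4=4, P5=1, P6=3, P7=3)
step 3: fire T2:  (P0=4, P1=2, P2=2, P3=2, P4=4, P5=1, P6=3, P7=3) → (P0=3, P1=2, P2=2, P3=2, P4=5, P5=1, P6=3, P7=3)
step 4: fire T4:  (P0=3, P1=2, P2=2, P3=2, P4=5, P5=1, P6=3, P7=3) → (P0=1, P1=0, P2=2, P3=5, P4=7, P5=1, P6=3, P7=4)
step 5: fire T2:  (P0=1, P1=0, P2=2, P3=5, P4=7, P5=1, P6=3, P7=4) → (P0=0, P1=0, P2=2, P3=5, P4=8, P5=1, P6=3, P7=4)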